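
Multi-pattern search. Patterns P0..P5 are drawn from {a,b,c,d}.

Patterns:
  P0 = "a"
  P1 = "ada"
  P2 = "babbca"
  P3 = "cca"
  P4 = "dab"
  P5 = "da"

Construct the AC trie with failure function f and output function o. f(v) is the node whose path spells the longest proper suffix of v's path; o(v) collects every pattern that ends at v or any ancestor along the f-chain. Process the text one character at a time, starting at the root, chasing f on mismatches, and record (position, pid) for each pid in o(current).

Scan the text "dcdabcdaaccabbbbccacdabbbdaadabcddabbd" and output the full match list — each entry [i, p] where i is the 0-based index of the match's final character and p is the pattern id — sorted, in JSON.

Construct AC machine:
Trie nodes:
  0='ε' goto a→1 b→4 c→10 d→13
  1='a' goto d→2  ←P0
  2='ad' goto a→3
  3='ada' goto ·  ←P1
  4='b' goto a→5
  5='ba' goto b→6
  6='bab' goto b→7
  7='babb' goto c→8
  8='babbc' goto a→9
  9='babbca' goto ·  ←P2
  10='c' goto c→11
  11='cc' goto a→12
  12='cca' goto ·  ←P3
  13='d' goto a→14
  14='da' goto b→15  ←P5
  15='dab' goto ·  ←P4

BFS fail/out derivation:
  fail(1) 'a': from fail(0)=0 chase 'a': 0 ⇒ 0;  out={0}∪out(0)={0}
  fail(4) 'b': from fail(0)=0 chase 'b': 0 ⇒ 0;  out=∅∪out(0)=∅
  fail(10) 'c': from fail(0)=0 chase 'c': 0 ⇒ 0;  out=∅∪out(0)=∅
  fail(13) 'd': from fail(0)=0 chase 'd': 0 ⇒ 0;  out=∅∪out(0)=∅
  fail(2) 'ad': from fail(1)=0 chase 'd': 0 ⇒ 13;  out=∅∪out(13)=∅
  fail(5) 'ba': from fail(4)=0 chase 'a': 0 ⇒ 1;  out=∅∪out(1)={0}
  fail(11) 'cc': from fail(10)=0 chase 'c': 0 ⇒ 10;  out=∅∪out(10)=∅
  fail(14) 'da': from fail(13)=0 chase 'a': 0 ⇒ 1;  out={5}∪out(1)={0,5}
  fail(3) 'ada': from fail(2)=13 chase 'a': 13 ⇒ 14;  out={1}∪out(14)={0,1,5}
  fail(6) 'bab': from fail(5)=1 chase 'b': 1→0 ⇒ 4;  out=∅∪out(4)=∅
  fail(12) 'cca': from fail(11)=10 chase 'a': 10→0 ⇒ 1;  out={3}∪out(1)={0,3}
  fail(15) 'dab': from fail(14)=1 chase 'b': 1→0 ⇒ 4;  out={4}∪out(4)={4}
  fail(7) 'babb': from fail(6)=4 chase 'b': 4→0 ⇒ 4;  out=∅∪out(4)=∅
  fail(8) 'babbc': from fail(7)=4 chase 'c': 4→0 ⇒ 10;  out=∅∪out(10)=∅
  fail(9) 'babbca': from fail(8)=10 chase 'a': 10→0 ⇒ 1;  out={2}∪out(1)={0,2}

Run:
pos 0 'd': at 13
pos 1 'c': at 10 ·f
pos 2 'd': at 13 ·f
pos 3 'a': at 14  ** P0@[3:3],P5@[2:3]
pos 4 'b': at 15  ** P4@[2:4]
pos 5 'c': at 10 ·f
pos 6 'd': at 13 ·f
pos 7 'a': at 14  ** P0@[7:7],P5@[6:7]
pos 8 'a': at 1 ·f  ** P0@[8:8]
pos 9 'c': at 10 ·f
pos 10 'c': at 11
pos 11 'a': at 12  ** P0@[11:11],P3@[9:11]
pos 12 'b': at 4 ·f
pos 13 'b': at 4 ·f
pos 14 'b': at 4 ·f
pos 15 'b': at 4 ·f
pos 16 'c': at 10 ·f
pos 17 'c': at 11
pos 18 'a': at 12  ** P0@[18:18],P3@[16:18]
pos 19 'c': at 10 ·f
pos 20 'd': at 13 ·f
pos 21 'a': at 14  ** P0@[21:21],P5@[20:21]
pos 22 'b': at 15  ** P4@[20:22]
pos 23 'b': at 4 ·f
pos 24 'b': at 4 ·f
pos 25 'd': at 13 ·f
pos 26 'a': at 14  ** P0@[26:26],P5@[25:26]
pos 27 'a': at 1 ·f  ** P0@[27:27]
pos 28 'd': at 2
pos 29 'a': at 3  ** P0@[29:29],P1@[27:29],P5@[28:29]
pos 30 'b': at 15 ·f  ** P4@[28:30]
pos 31 'c': at 10 ·f
pos 32 'd': at 13 ·f
pos 33 'd': at 13 ·f
pos 34 'a': at 14  ** P0@[34:34],P5@[33:34]
pos 35 'b': at 15  ** P4@[33:35]
pos 36 'b': at 4 ·f
pos 37 'd': at 13 ·f

Result: [[3,0],[3,5],[4,4],[7,0],[7,5],[8,0],[11,0],[11,3],[18,0],[18,3],[21,0],[21,5],[22,4],[26,0],[26,5],[27,0],[29,0],[29,1],[29,5],[30,4],[34,0],[34,5],[35,4]]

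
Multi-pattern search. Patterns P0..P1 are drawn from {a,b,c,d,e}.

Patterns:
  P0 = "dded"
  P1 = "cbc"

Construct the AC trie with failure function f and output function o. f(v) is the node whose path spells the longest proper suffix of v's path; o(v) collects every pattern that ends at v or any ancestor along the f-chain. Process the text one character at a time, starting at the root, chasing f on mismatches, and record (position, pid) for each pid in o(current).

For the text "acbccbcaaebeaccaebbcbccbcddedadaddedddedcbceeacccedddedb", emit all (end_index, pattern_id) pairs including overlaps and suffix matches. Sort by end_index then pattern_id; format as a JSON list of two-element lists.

Build:
Trie nodes:
  n0 'ε': c→5 d→1
  n1 'd': d→2
  n2 'dd': e→3
  n3 'dde': d→4
  n4 'dded': ·  ←P0
  n5 'c': b→6
  n6 'cb': c→7
  n7 'cbc': ·  ←P1

Failure links (BFS by depth):
  fail(1) 'd': from fail(0)=0 chase 'd': 0 ⇒ 0;  out=∅∪out(0)=∅
  fail(5) 'c': from fail(0)=0 chase 'c': 0 ⇒ 0;  out=∅∪out(0)=∅
  fail(2) 'dd': from fail(1)=0 chase 'd': 0 ⇒ 1;  out=∅∪out(1)=∅
  fail(6) 'cb': from fail(5)=0 chase 'b': 0 ⇒ 0;  out=∅∪out(0)=∅
  fail(3) 'dde': from fail(2)=1 chase 'e': 1→0 ⇒ 0;  out=∅∪out(0)=∅
  fail(7) 'cbc': from fail(6)=0 chase 'c': 0 ⇒ 5;  out={1}∪out(5)={1}
  fail(4) 'dded': from fail(3)=0 chase 'd': 0 ⇒ 1;  out={0}∪out(1)={0}

Run:
[0] read 'a'  n0⇒n0
[1] read 'c'  n0⇒n5
[2] read 'b'  n5⇒n6
[3] read 'c'  n6⇒n7  emit P1@[1:3]
[4] read 'c'  n7⇒n5 ·f
[5] read 'b'  n5⇒n6
[6] read 'c'  n6⇒n7  emit P1@[4:6]
[7] read 'a'  n7⇒n0 ·f
[8] read 'a'  n0⇒n0
[9] read 'e'  n0⇒n0
[10] read 'b'  n0⇒n0
[11] read 'e'  n0⇒n0
[12] read 'a'  n0⇒n0
[13] read 'c'  n0⇒n5
[14] read 'c'  n5⇒n5 ·f
[15] read 'a'  n5⇒n0 ·f
[16] read 'e'  n0⇒n0
[17] read 'b'  n0⇒n0
[18] read 'b'  n0⇒n0
[19] read 'c'  n0⇒n5
[20] read 'b'  n5⇒n6
[21] read 'c'  n6⇒n7  emit P1@[19:21]
[22] read 'c'  n7⇒n5 ·f
[23] read 'b'  n5⇒n6
[24] read 'c'  n6⇒n7  emit P1@[22:24]
[25] read 'd'  n7⇒n1 ·f
[26] read 'd'  n1⇒n2
[27] read 'e'  n2⇒n3
[28] read 'd'  n3⇒n4  emit P0@[25:28]
[29] read 'a'  n4⇒n0 ·f
[30] read 'd'  n0⇒n1
[31] read 'a'  n1⇒n0 ·f
[32] read 'd'  n0⇒n1
[33] read 'd'  n1⇒n2
[34] read 'e'  n2⇒n3
[35] read 'd'  n3⇒n4  emit P0@[32:35]
[36] read 'd'  n4⇒n2 ·f
[37] read 'd'  n2⇒n2 ·f
[38] read 'e'  n2⇒n3
[39] read 'd'  n3⇒n4  emit P0@[36:39]
[40] read 'c'  n4⇒n5 ·f
[41] read 'b'  n5⇒n6
[42] read 'c'  n6⇒n7  emit P1@[40:42]
[43] read 'e'  n7⇒n0 ·f
[44] read 'e'  n0⇒n0
[45] read 'a'  n0⇒n0
[46] read 'c'  n0⇒n5
[47] read 'c'  n5⇒n5 ·f
[48] read 'c'  n5⇒n5 ·f
[49] read 'e'  n5⇒n0 ·f
[50] read 'd'  n0⇒n1
[51] read 'd'  n1⇒n2
[52] read 'd'  n2⇒n2 ·f
[53] read 'e'  n2⇒n3
[54] read 'd'  n3⇒n4  emit P0@[51:54]
[55] read 'b'  n4⇒n0 ·f

Matches: [[3,1],[6,1],[21,1],[24,1],[28,0],[35,0],[39,0],[42,1],[54,0]]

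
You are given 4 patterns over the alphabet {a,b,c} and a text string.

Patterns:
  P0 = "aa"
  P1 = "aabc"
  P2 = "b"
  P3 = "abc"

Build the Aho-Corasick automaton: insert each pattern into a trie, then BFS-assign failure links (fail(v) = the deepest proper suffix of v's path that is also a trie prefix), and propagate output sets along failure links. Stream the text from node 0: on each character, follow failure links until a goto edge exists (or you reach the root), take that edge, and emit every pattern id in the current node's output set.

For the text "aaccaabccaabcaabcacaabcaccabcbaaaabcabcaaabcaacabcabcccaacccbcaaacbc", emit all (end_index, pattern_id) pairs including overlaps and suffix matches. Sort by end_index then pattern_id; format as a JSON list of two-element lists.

Build:
Trie nodes:
  n0 'ε': a→1 b→5
  n1 'a': a→2 b→6
  n2 'aa': b→3  ←P0
  n3 'aab': c→4
  n4 'aabc': ·  ←P1
  n5 'b': ·  ←P2
  n6 'ab': c→7
  n7 'abc': ·  ←P3

Failure links (BFS by depth):
  fail(1) 'a': from fail(0)=0 chase 'a': 0 ⇒ 0;  out=∅∪out(0)=∅
  fail(5) 'b': from fail(0)=0 chase 'b': 0 ⇒ 0;  out={2}∪out(0)={2}
  fail(2) 'aa': from fail(1)=0 chase 'a': 0 ⇒ 1;  out={0}∪out(1)={0}
  fail(6) 'ab': from fail(1)=0 chase 'b': 0 ⇒ 5;  out=∅∪out(5)={2}
  fail(3) 'aab': from fail(2)=1 chase 'b': 1 ⇒ 6;  out=∅∪out(6)={2}
  fail(7) 'abc': from fail(6)=5 chase 'c': 5→0 ⇒ 0;  out={3}∪out(0)={3}
  fail(4) 'aabc': from fail(3)=6 chase 'c': 6 ⇒ 7;  out={1}∪out(7)={1,3}

Run:
[0] read 'a'  n0⇒n1
[1] read 'a'  n1⇒n2  emit P0@[0:1]
[2] read 'c'  n2⇒n0 ·f
[3] read 'c'  n0⇒n0
[4] read 'a'  n0⇒n1
[5] read 'a'  n1⇒n2  emit P0@[4:5]
[6] read 'b'  n2⇒n3  emit P2@[6:6]
[7] read 'c'  n3⇒n4  emit P1@[4:7],P3@[5:7]
[8] read 'c'  n4⇒n0 ·f
[9] read 'a'  n0⇒n1
[10] read 'a'  n1⇒n2  emit P0@[9:10]
[11] read 'b'  n2⇒n3  emit P2@[11:11]
[12] read 'c'  n3⇒n4  emit P1@[9:12],P3@[10:12]
[13] read 'a'  n4⇒n1 ·f
[14] read 'a'  n1⇒n2  emit P0@[13:14]
[15] read 'b'  n2⇒n3  emit P2@[15:15]
[16] read 'c'  n3⇒n4  emit P1@[13:16],P3@[14:16]
[17] read 'a'  n4⇒n1 ·f
[18] read 'c'  n1⇒n0 ·f
[19] read 'a'  n0⇒n1
[20] read 'a'  n1⇒n2  emit P0@[19:20]
[21] read 'b'  n2⇒n3  emit P2@[21:21]
[22] read 'c'  n3⇒n4  emit P1@[19:22],P3@[20:22]
[23] read 'a'  n4⇒n1 ·f
[24] read 'c'  n1⇒n0 ·f
[25] read 'c'  n0⇒n0
[26] read 'a'  n0⇒n1
[27] read 'b'  n1⇒n6  emit P2@[27:27]
[28] read 'c'  n6⇒n7  emit P3@[26:28]
[29] read 'b'  n7⇒n5 ·f  emit P2@[29:29]
[30] read 'a'  n5⇒n1 ·f
[31] read 'a'  n1⇒n2  emit P0@[30:31]
[32] read 'a'  n2⇒n2 ·f  emit P0@[31:32]
[33] read 'a'  n2⇒n2 ·f  emit P0@[32:33]
[34] read 'b'  n2⇒n3  emit P2@[34:34]
[35] read 'c'  n3⇒n4  emit P1@[32:35],P3@[33:35]
[36] read 'a'  n4⇒n1 ·f
[37] read 'b'  n1⇒n6  emit P2@[37:37]
[38] read 'c'  n6⇒n7  emit P3@[36:38]
[39] read 'a'  n7⇒n1 ·f
[40] read 'a'  n1⇒n2  emit P0@[39:40]
[41] read 'a'  n2⇒n2 ·f  emit P0@[40:41]
[42] read 'b'  n2⇒n3  emit P2@[42:42]
[43] read 'c'  n3⇒n4  emit P1@[40:43],P3@[41:43]
[44] read 'a'  n4⇒n1 ·f
[45] read 'a'  n1⇒n2  emit P0@[44:45]
[46] read 'c'  n2⇒n0 ·f
[47] read 'a'  n0⇒n1
[48] read 'b'  n1⇒n6  emit P2@[48:48]
[49] read 'c'  n6⇒n7  emit P3@[47:49]
[50] read 'a'  n7⇒n1 ·f
[51] read 'b'  n1⇒n6  emit P2@[51:51]
[52] read 'c'  n6⇒n7  emit P3@[50:52]
[53] read 'c'  n7⇒n0 ·f
[54] read 'c'  n0⇒n0
[55] read 'a'  n0⇒n1
[56] read 'a'  n1⇒n2  emit P0@[55:56]
[57] read 'c'  n2⇒n0 ·f
[58] read 'c'  n0⇒n0
[59] read 'c'  n0⇒n0
[60] read 'b'  n0⇒n5  emit P2@[60:60]
[61] read 'c'  n5⇒n0 ·f
[62] read 'a'  n0⇒n1
[63] read 'a'  n1⇒n2  emit P0@[62:63]
[64] read 'a'  n2⇒n2 ·f  emit P0@[63:64]
[65] read 'c'  n2⇒n0 ·f
[66] read 'b'  n0⇒n5  emit P2@[66:66]
[67] read 'c'  n5⇒n0 ·f

All matches (sorted): [[1,0],[5,0],[6,2],[7,1],[7,3],[10,0],[11,2],[12,1],[12,3],[14,0],[15,2],[16,1],[16,3],[20,0],[21,2],[22,1],[22,3],[27,2],[28,3],[29,2],[31,0],[32,0],[33,0],[34,2],[35,1],[35,3],[37,2],[38,3],[40,0],[41,0],[42,2],[43,1],[43,3],[45,0],[48,2],[49,3],[51,2],[52,3],[56,0],[60,2],[63,0],[64,0],[66,2]]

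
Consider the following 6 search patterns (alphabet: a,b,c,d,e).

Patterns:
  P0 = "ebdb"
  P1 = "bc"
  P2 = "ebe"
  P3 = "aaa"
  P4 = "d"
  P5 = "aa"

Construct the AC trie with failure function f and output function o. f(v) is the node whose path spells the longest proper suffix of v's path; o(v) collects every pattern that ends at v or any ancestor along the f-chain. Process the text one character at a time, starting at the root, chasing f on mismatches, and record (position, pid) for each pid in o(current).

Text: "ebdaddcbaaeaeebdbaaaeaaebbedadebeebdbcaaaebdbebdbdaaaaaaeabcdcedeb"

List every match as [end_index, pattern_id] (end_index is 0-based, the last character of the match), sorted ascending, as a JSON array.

Build:
Trie nodes:
  0='ε' goto a→8 b→5 d→11 e→1
  1='e' goto b→2
  2='eb' goto d→3 e→7
  3='ebd' goto b→4
  4='ebdb' goto ·  ←P0
  5='b' goto c→6
  6='bc' goto ·  ←P1
  7='ebe' goto ·  ←P2
  8='a' goto a→9
  9='aa' goto a→10  ←P5
  10='aaa' goto ·  ←P3
  11='d' goto ·  ←P4

Failure links (BFS by depth):
  fail(1) 'e': from fail(0)=0 chase 'e': 0 ⇒ 0;  out=∅∪out(0)=∅
  fail(5) 'b': from fail(0)=0 chase 'b': 0 ⇒ 0;  out=∅∪out(0)=∅
  fail(8) 'a': from fail(0)=0 chase 'a': 0 ⇒ 0;  out=∅∪out(0)=∅
  fail(11) 'd': from fail(0)=0 chase 'd': 0 ⇒ 0;  out={4}∪out(0)={4}
  fail(2) 'eb': from fail(1)=0 chase 'b': 0 ⇒ 5;  out=∅∪out(5)=∅
  fail(6) 'bc': from fail(5)=0 chase 'c': 0 ⇒ 0;  out={1}∪out(0)={1}
  fail(9) 'aa': from fail(8)=0 chase 'a': 0 ⇒ 8;  out={5}∪out(8)={5}
  fail(3) 'ebd': from fail(2)=5 chase 'd': 5→0 ⇒ 11;  out=∅∪out(11)={4}
  fail(7) 'ebe': from fail(2)=5 chase 'e': 5→0 ⇒ 1;  out={2}∪out(1)={2}
  fail(10) 'aaa': from fail(9)=8 chase 'a': 8 ⇒ 9;  out={3}∪out(9)={3,5}
  fail(4) 'ebdb': from fail(3)=11 chase 'b': 11→0 ⇒ 5;  out={0}∪out(5)={0}

Text stream:
[0] read 'e'  n0⇒n1
[1] read 'b'  n1⇒n2
[2] read 'd'  n2⇒n3  → match P4@[2:2]
[3] read 'a'  n3⇒n8 (via fail)
[4] read 'd'  n8⇒n11 (via fail)  → match P4@[4:4]
[5] read 'd'  n11⇒n11 (via fail)  → match P4@[5:5]
[6] read 'c'  n11⇒n0 (via fail)
[7] read 'b'  n0⇒n5
[8] read 'a'  n5⇒n8 (via fail)
[9] read 'a'  n8⇒n9  → match P5@[8:9]
[10] read 'e'  n9⇒n1 (via fail)
[11] read 'a'  n1⇒n8 (via fail)
[12] read 'e'  n8⇒n1 (via fail)
[13] read 'e'  n1⇒n1 (via fail)
[14] read 'b'  n1⇒n2
[15] read 'd'  n2⇒n3  → match P4@[15:15]
[16] read 'b'  n3⇒n4  → match P0@[13:16]
[17] read 'a'  n4⇒n8 (via fail)
[18] read 'a'  n8⇒n9  → match P5@[17:18]
[19] read 'a'  n9⇒n10  → match P3@[17:19],P5@[18:19]
[20] read 'e'  n10⇒n1 (via fail)
[21] read 'a'  n1⇒n8 (via fail)
[22] read 'a'  n8⇒n9  → match P5@[21:22]
[23] read 'e'  n9⇒n1 (via fail)
[24] read 'b'  n1⇒n2
[25] read 'b'  n2⇒n5 (via fail)
[26] read 'e'  n5⇒n1 (via fail)
[27] read 'd'  n1⇒n11 (via fail)  → match P4@[27:27]
[28] read 'a'  n11⇒n8 (via fail)
[29] read 'd'  n8⇒n11 (via fail)  → match P4@[29:29]
[30] read 'e'  n11⇒n1 (via fail)
[31] read 'b'  n1⇒n2
[32] read 'e'  n2⇒n7  → match P2@[30:32]
[33] read 'e'  n7⇒n1 (via fail)
[34] read 'b'  n1⇒n2
[35] read 'd'  n2⇒n3  → match P4@[35:35]
[36] read 'b'  n3⇒n4  → match P0@[33:36]
[37] read 'c'  n4⇒n6 (via fail)  → match P1@[36:37]
[38] read 'a'  n6⇒n8 (via fail)
[39] read 'a'  n8⇒n9  → match P5@[38:39]
[40] read 'a'  n9⇒n10  → match P3@[38:40],P5@[39:40]
[41] read 'e'  n10⇒n1 (via fail)
[42] read 'b'  n1⇒n2
[43] read 'd'  n2⇒n3  → match P4@[43:43]
[44] read 'b'  n3⇒n4  → match P0@[41:44]
[45] read 'e'  n4⇒n1 (via fail)
[46] read 'b'  n1⇒n2
[47] read 'd'  n2⇒n3  → match P4@[47:47]
[48] read 'b'  n3⇒n4  → match P0@[45:48]
[49] read 'd'  n4⇒n11 (via fail)  → match P4@[49:49]
[50] read 'a'  n11⇒n8 (via fail)
[51] read 'a'  n8⇒n9  → match P5@[50:51]
[52] read 'a'  n9⇒n10  → match P3@[50:52],P5@[51:52]
[53] read 'a'  n10⇒n10 (via fail)  → match P3@[51:53],P5@[52:53]
[54] read 'a'  n10⇒n10 (via fail)  → match P3@[52:54],P5@[53:54]
[55] read 'a'  n10⇒n10 (via fail)  → match P3@[53:55],P5@[54:55]
[56] read 'e'  n10⇒n1 (via fail)
[57] read 'a'  n1⇒n8 (via fail)
[58] read 'b'  n8⇒n5 (via fail)
[59] read 'c'  n5⇒n6  → match P1@[58:59]
[60] read 'd'  n6⇒n11 (via fail)  → match P4@[60:60]
[61] read 'c'  n11⇒n0 (via fail)
[62] read 'e'  n0⇒n1
[63] read 'd'  n1⇒n11 (via fail)  → match P4@[63:63]
[64] read 'e'  n11⇒n1 (via fail)
[65] read 'b'  n1⇒n2

Result: [[2,4],[4,4],[5,4],[9,5],[15,4],[16,0],[18,5],[19,3],[19,5],[22,5],[27,4],[29,4],[32,2],[35,4],[36,0],[37,1],[39,5],[40,3],[40,5],[43,4],[44,0],[47,4],[48,0],[49,4],[51,5],[52,3],[52,5],[53,3],[53,5],[54,3],[54,5],[55,3],[55,5],[59,1],[60,4],[63,4]]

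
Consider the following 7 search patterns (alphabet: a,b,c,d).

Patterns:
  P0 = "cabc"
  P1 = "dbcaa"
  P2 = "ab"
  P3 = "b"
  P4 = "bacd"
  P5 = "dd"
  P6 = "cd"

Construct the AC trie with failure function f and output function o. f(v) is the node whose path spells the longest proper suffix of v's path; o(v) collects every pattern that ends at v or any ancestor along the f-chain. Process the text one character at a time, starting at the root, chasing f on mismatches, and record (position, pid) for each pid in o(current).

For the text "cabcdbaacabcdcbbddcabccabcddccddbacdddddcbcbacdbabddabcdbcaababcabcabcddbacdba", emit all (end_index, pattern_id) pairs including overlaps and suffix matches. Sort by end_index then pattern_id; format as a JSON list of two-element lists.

Build automaton:
Trie nodes:
  0='ε' goto a→10 b→12 c→1 d→5
  1='c' goto a→2 d→17
  2='ca' goto b→3
  3='cab' goto c→4
  4='cabc' goto ·  ←P0
  5='d' goto b→6 d→16
  6='db' goto c→7
  7='dbc' goto a→8
  8='dbca' goto a→9
  9='dbcaa' goto ·  ←P1
  10='a' goto b→11
  11='ab' goto ·  ←P2
  12='b' goto a→13  ←P3
  13='ba' goto c→14
  14='bac' goto d→15
  15='bacd' goto ·  ←P4
  16='dd' goto ·  ←P5
  17='cd' goto ·  ←P6

Failure links (BFS by depth):
  fail(1) 'c': from fail(0)=0 chase 'c': 0 ⇒ 0;  out=∅∪out(0)=∅
  fail(5) 'd': from fail(0)=0 chase 'd': 0 ⇒ 0;  out=∅∪out(0)=∅
  fail(10) 'a': from fail(0)=0 chase 'a': 0 ⇒ 0;  out=∅∪out(0)=∅
  fail(12) 'b': from fail(0)=0 chase 'b': 0 ⇒ 0;  out={3}∪out(0)={3}
  fail(2) 'ca': from fail(1)=0 chase 'a': 0 ⇒ 10;  out=∅∪out(10)=∅
  fail(6) 'db': from fail(5)=0 chase 'b': 0 ⇒ 12;  out=∅∪out(12)={3}
  fail(11) 'ab': from fail(10)=0 chase 'b': 0 ⇒ 12;  out={2}∪out(12)={2,3}
  fail(13) 'ba': from fail(12)=0 chase 'a': 0 ⇒ 10;  out=∅∪out(10)=∅
  fail(16) 'dd': from fail(5)=0 chase 'd': 0 ⇒ 5;  out={5}∪out(5)={5}
  fail(17) 'cd': from fail(1)=0 chase 'd': 0 ⇒ 5;  out={6}∪out(5)={6}
  fail(3) 'cab': from fail(2)=10 chase 'b': 10 ⇒ 11;  out=∅∪out(11)={2,3}
  fail(7) 'dbc': from fail(6)=12 chase 'c': 12→0 ⇒ 1;  out=∅∪out(1)=∅
  fail(14) 'bac': from fail(13)=10 chase 'c': 10→0 ⇒ 1;  out=∅∪out(1)=∅
  fail(4) 'cabc': from fail(3)=11 chase 'c': 11→12→0 ⇒ 1;  out={0}∪out(1)={0}
  fail(8) 'dbca': from fail(7)=1 chase 'a': 1 ⇒ 2;  out=∅∪out(2)=∅
  fail(15) 'bacd': from fail(14)=1 chase 'd': 1 ⇒ 17;  out={4}∪out(17)={4,6}
  fail(9) 'dbcaa': from fail(8)=2 chase 'a': 2→10→0 ⇒ 10;  out={1}∪out(10)={1}

Text stream:
i=0 'c': node 0→1
i=1 'a': node 1→2
i=2 'b': node 2→3  emit P2@[1:2],P3@[2:2]
i=3 'c': node 3→4  emit P0@[0:3]
i=4 'd': node 4→17 ·f  emit P6@[3:4]
i=5 'b': node 17→6 ·f  emit P3@[5:5]
i=6 'a': node 6→13 ·f
i=7 'a': node 13→10 ·f
i=8 'c': node 10→1 ·f
i=9 'a': node 1→2
i=10 'b': node 2→3  emit P2@[9:10],P3@[10:10]
i=11 'c': node 3→4  emit P0@[8:11]
i=12 'd': node 4→17 ·f  emit P6@[11:12]
i=13 'c': node 17→1 ·f
i=14 'b': node 1→12 ·f  emit P3@[14:14]
i=15 'b': node 12→12 ·f  emit P3@[15:15]
i=16 'd': node 12→5 ·f
i=17 'd': node 5→16  emit P5@[16:17]
i=18 'c': node 16→1 ·f
i=19 'a': node 1→2
i=20 'b': node 2→3  emit P2@[19:20],P3@[20:20]
i=21 'c': node 3→4  emit P0@[18:21]
i=22 'c': node 4→1 ·f
i=23 'a': node 1→2
i=24 'b': node 2→3  emit P2@[23:24],P3@[24:24]
i=25 'c': node 3→4  emit P0@[22:25]
i=26 'd': node 4→17 ·f  emit P6@[25:26]
i=27 'd': node 17→16 ·f  emit P5@[26:27]
i=28 'c': node 16→1 ·f
i=29 'c': node 1→1 ·f
i=30 'd': node 1→17  emit P6@[29:30]
i=31 'd': node 17→16 ·f  emit P5@[30:31]
i=32 'b': node 16→6 ·f  emit P3@[32:32]
i=33 'a': node 6→13 ·f
i=34 'c': node 13→14
i=35 'd': node 14→15  emit P4@[32:35],P6@[34:35]
i=36 'd': node 15→16 ·f  emit P5@[35:36]
i=37 'd': node 16→16 ·f  emit P5@[36:37]
i=38 'd': node 16→16 ·f  emit P5@[37:38]
i=39 'd': node 16→16 ·f  emit P5@[38:39]
i=40 'c': node 16→1 ·f
i=41 'b': node 1→12 ·f  emit P3@[41:41]
i=42 'c': node 12→1 ·f
i=43 'b': node 1→12 ·f  emit P3@[43:43]
i=44 'a': node 12→13
i=45 'c': node 13→14
i=46 'd': node 14→15  emit P4@[43:46],P6@[45:46]
i=47 'b': node 15→6 ·f  emit P3@[47:47]
i=48 'a': node 6→13 ·f
i=49 'b': node 13→11 ·f  emit P2@[48:49],P3@[49:49]
i=50 'd': node 11→5 ·f
i=51 'd': node 5→16  emit P5@[50:51]
i=52 'a': node 16→10 ·f
i=53 'b': node 10→11  emit P2@[52:53],P3@[53:53]
i=54 'c': node 11→1 ·f
i=55 'd': node 1→17  emit P6@[54:55]
i=56 'b': node 17→6 ·f  emit P3@[56:56]
i=57 'c': node 6→7
i=58 'a': node 7→8
i=59 'a': node 8→9  emit P1@[55:59]
i=60 'b': node 9→11 ·f  emit P2@[59:60],P3@[60:60]
i=61 'a': node 11→13 ·f
i=62 'b': node 13→11 ·f  emit P2@[61:62],P3@[62:62]
i=63 'c': node 11→1 ·f
i=64 'a': node 1→2
i=65 'b': node 2→3  emit P2@[64:65],P3@[65:65]
i=66 'c': node 3→4  emit P0@[63:66]
i=67 'a': node 4→2 ·f
i=68 'b': node 2→3  emit P2@[67:68],P3@[68:68]
i=69 'c': node 3→4  emit P0@[66:69]
i=70 'd': node 4→17 ·f  emit P6@[69:70]
i=71 'd': node 17→16 ·f  emit P5@[70:71]
i=72 'b': node 16→6 ·f  emit P3@[72:72]
i=73 'a': node 6→13 ·f
i=74 'c': node 13→14
i=75 'd': node 14→15  emit P4@[72:75],P6@[74:75]
i=76 'b': node 15→6 ·f  emit P3@[76:76]
i=77 'a': node 6→13 ·f

Matches: [[2,2],[2,3],[3,0],[4,6],[5,3],[10,2],[10,3],[11,0],[12,6],[14,3],[15,3],[17,5],[20,2],[20,3],[21,0],[24,2],[24,3],[25,0],[26,6],[27,5],[30,6],[31,5],[32,3],[35,4],[35,6],[36,5],[37,5],[38,5],[39,5],[41,3],[43,3],[46,4],[46,6],[47,3],[49,2],[49,3],[51,5],[53,2],[53,3],[55,6],[56,3],[59,1],[60,2],[60,3],[62,2],[62,3],[65,2],[65,3],[66,0],[68,2],[68,3],[69,0],[70,6],[71,5],[72,3],[75,4],[75,6],[76,3]]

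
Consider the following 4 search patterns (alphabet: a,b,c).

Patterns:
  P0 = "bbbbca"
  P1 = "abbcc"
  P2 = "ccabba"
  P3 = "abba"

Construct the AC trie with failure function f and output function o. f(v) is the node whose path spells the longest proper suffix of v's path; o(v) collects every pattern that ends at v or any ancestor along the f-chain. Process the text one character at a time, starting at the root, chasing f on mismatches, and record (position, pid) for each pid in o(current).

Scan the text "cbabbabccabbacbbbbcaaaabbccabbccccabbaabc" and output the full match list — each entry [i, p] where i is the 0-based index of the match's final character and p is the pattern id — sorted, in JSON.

Build:
Trie (insert patterns):
  n0 'ε': a→7 b→1 c→12
  n1 'b': b→2
  n2 'bb': b→3
  n3 'bbb': b→4
  n4 'bbbb': c→5
  n5 'bbbbc': a→6
  n6 'bbbbca': ·  [P0 ends]
  n7 'a': b→8
  n8 'ab': b→9
  n9 'abb': a→18 c→10
  n10 'abbc': c→11
  n11 'abbcc': ·  [P1 ends]
  n12 'c': c→13
  n13 'cc': a→14
  n14 'cca': b→15
  n15 'ccab': b→16
  n16 'ccabb': a→17
  n17 'ccabba': ·  [P2 ends]
  n18 'abba': ·  [P3 ends]

Failure links (BFS by depth):
  fail(1) 'b': from fail(0)=0 chase 'b': 0 ⇒ 0;  out=∅∪out(0)=∅
  fail(7) 'a': from fail(0)=0 chase 'a': 0 ⇒ 0;  out=∅∪out(0)=∅
  fail(12) 'c': from fail(0)=0 chase 'c': 0 ⇒ 0;  out=∅∪out(0)=∅
  fail(2) 'bb': from fail(1)=0 chase 'b': 0 ⇒ 1;  out=∅∪out(1)=∅
  fail(8) 'ab': from fail(7)=0 chase 'b': 0 ⇒ 1;  out=∅∪out(1)=∅
  fail(13) 'cc': from fail(12)=0 chase 'c': 0 ⇒ 12;  out=∅∪out(12)=∅
  fail(3) 'bbb': from fail(2)=1 chase 'b': 1 ⇒ 2;  out=∅∪out(2)=∅
  fail(9) 'abb': from fail(8)=1 chase 'b': 1 ⇒ 2;  out=∅∪out(2)=∅
  fail(14) 'cca': from fail(13)=12 chase 'a': 12→0 ⇒ 7;  out=∅∪out(7)=∅
  fail(4) 'bbbb': from fail(3)=2 chase 'b': 2 ⇒ 3;  out=∅∪out(3)=∅
  fail(10) 'abbc': from fail(9)=2 chase 'c': 2→1→0 ⇒ 12;  out=∅∪out(12)=∅
  fail(15) 'ccab': from fail(14)=7 chase 'b': 7 ⇒ 8;  out=∅∪out(8)=∅
  fail(18) 'abba': from fail(9)=2 chase 'a': 2→1→0 ⇒ 7;  out={3}∪out(7)={3}
  fail(5) 'bbbbc': from fail(4)=3 chase 'c': 3→2→1→0 ⇒ 12;  out=∅∪out(12)=∅
  fail(11) 'abbcc': from fail(10)=12 chase 'c': 12 ⇒ 13;  out={1}∪out(13)={1}
  fail(16) 'ccabb': from fail(15)=8 chase 'b': 8 ⇒ 9;  out=∅∪out(9)=∅
  fail(6) 'bbbbca': from fail(5)=12 chase 'a': 12→0 ⇒ 7;  out={0}∪out(7)={0}
  fail(17) 'ccabba': from fail(16)=9 chase 'a': 9 ⇒ 18;  out={2}∪out(18)={2,3}

Text stream:
i=0 'c': node 0→12
i=1 'b': node 12→1 ·f
i=2 'a': node 1→7 ·f
i=3 'b': node 7→8
i=4 'b': node 8→9
i=5 'a': node 9→18  emit P3@[2:5]
i=6 'b': node 18→8 ·f
i=7 'c': node 8→12 ·f
i=8 'c': node 12→13
i=9 'a': node 13→14
i=10 'b': node 14→15
i=11 'b': node 15→16
i=12 'a': node 16→17  emit P2@[7:12],P3@[9:12]
i=13 'c': node 17→12 ·f
i=14 'b': node 12→1 ·f
i=15 'b': node 1→2
i=16 'b': node 2→3
i=17 'b': node 3→4
i=18 'c': node 4→5
i=19 'a': node 5→6  emit P0@[14:19]
i=20 'a': node 6→7 ·f
i=21 'a': node 7→7 ·f
i=22 'a': node 7→7 ·f
i=23 'b': node 7→8
i=24 'b': node 8→9
i=25 'c': node 9→10
i=26 'c': node 10→11  emit P1@[22:26]
i=27 'a': node 11→14 ·f
i=28 'b': node 14→15
i=29 'b': node 15→16
i=30 'c': node 16→10 ·f
i=31 'c': node 10→11  emit P1@[27:31]
i=32 'c': node 11→13 ·f
i=33 'c': node 13→13 ·f
i=34 'a': node 13→14
i=35 'b': node 14→15
i=36 'b': node 15→16
i=37 'a': node 16→17  emit P2@[32:37],P3@[34:37]
i=38 'a': node 17→7 ·f
i=39 'b': node 7→8
i=40 'c': node 8→12 ·f

Matches: [[5,3],[12,2],[12,3],[19,0],[26,1],[31,1],[37,2],[37,3]]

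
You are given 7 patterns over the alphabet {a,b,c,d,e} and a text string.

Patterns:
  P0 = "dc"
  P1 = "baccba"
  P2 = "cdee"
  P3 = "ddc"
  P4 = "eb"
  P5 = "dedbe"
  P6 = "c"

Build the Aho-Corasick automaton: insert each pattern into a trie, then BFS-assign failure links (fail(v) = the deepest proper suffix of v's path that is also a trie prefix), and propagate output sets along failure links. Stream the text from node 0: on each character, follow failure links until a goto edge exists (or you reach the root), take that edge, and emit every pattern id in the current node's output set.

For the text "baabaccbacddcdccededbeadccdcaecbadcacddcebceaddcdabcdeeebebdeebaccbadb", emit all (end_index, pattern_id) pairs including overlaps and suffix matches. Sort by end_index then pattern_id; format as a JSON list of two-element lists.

Construct AC machine:
Trie (insert patterns):
  n0 'ε': b→3 c→9 d→1 e→15
  n1 'd': c→2 d→13 e→17
  n2 'dc': ·  ←P0
  n3 'b': a→4
  n4 'ba': c→5
  n5 'bac': c→6
  n6 'bacc': b→7
  n7 'baccb': a→8
  n8 'baccba': ·  ←P1
  n9 'c': d→10  ←P6
  n10 'cd': e→11
  n11 'cde': e→12
  n12 'cdee': ·  ←P2
  n13 'dd': c→14
  n14 'ddc': ·  ←P3
  n15 'e': b→16
  n16 'eb': ·  ←P4
  n17 'de': d→18
  n18 'ded': b→19
  n19 'dedb': e→20
  n20 'dedbe': ·  ←P5

Failure links (BFS by depth):
  fail(1) 'd': from fail(0)=0 chase 'd': 0 ⇒ 0;  out=∅∪out(0)=∅
  fail(3) 'b': from fail(0)=0 chase 'b': 0 ⇒ 0;  out=∅∪out(0)=∅
  fail(9) 'c': from fail(0)=0 chase 'c': 0 ⇒ 0;  out={6}∪out(0)={6}
  fail(15) 'e': from fail(0)=0 chase 'e': 0 ⇒ 0;  out=∅∪out(0)=∅
  fail(2) 'dc': from fail(1)=0 chase 'c': 0 ⇒ 9;  out={0}∪out(9)={0,6}
  fail(4) 'ba': from fail(3)=0 chase 'a': 0 ⇒ 0;  out=∅∪out(0)=∅
  fail(10) 'cd': from fail(9)=0 chase 'd': 0 ⇒ 1;  out=∅∪out(1)=∅
  fail(13) 'dd': from fail(1)=0 chase 'd': 0 ⇒ 1;  out=∅∪out(1)=∅
  fail(16) 'eb': from fail(15)=0 chase 'b': 0 ⇒ 3;  out={4}∪out(3)={4}
  fail(17) 'de': from fail(1)=0 chase 'e': 0 ⇒ 15;  out=∅∪out(15)=∅
  fail(5) 'bac': from fail(4)=0 chase 'c': 0 ⇒ 9;  out=∅∪out(9)={6}
  fail(11) 'cde': from fail(10)=1 chase 'e': 1 ⇒ 17;  out=∅∪out(17)=∅
  fail(14) 'ddc': from fail(13)=1 chase 'c': 1 ⇒ 2;  out={3}∪out(2)={0,3,6}
  fail(18) 'ded': from fail(17)=15 chase 'd': 15→0 ⇒ 1;  out=∅∪out(1)=∅
  fail(6) 'bacc': from fail(5)=9 chase 'c': 9→0 ⇒ 9;  out=∅∪out(9)={6}
  fail(12) 'cdee': from fail(11)=17 chase 'e': 17→15→0 ⇒ 15;  out={2}∪out(15)={2}
  fail(19) 'dedb': from fail(18)=1 chase 'b': 1→0 ⇒ 3;  out=∅∪out(3)=∅
  fail(7) 'baccb': from fail(6)=9 chase 'b': 9→0 ⇒ 3;  out=∅∪out(3)=∅
  fail(20) 'dedbe': from fail(19)=3 chase 'e': 3→0 ⇒ 15;  out={5}∪out(15)={5}
  fail(8) 'baccba': from fail(7)=3 chase 'a': 3 ⇒ 4;  out={1}∪out(4)={1}

Text stream:
i=0 'b': node 0→3
i=1 'a': node 3→4
i=2 'a': node 4→0 (fail-walked)
i=3 'b': node 0→3
i=4 'a': node 3→4
i=5 'c': node 4→5  emit P6@[5:5]
i=6 'c': node 5→6  emit P6@[6:6]
i=7 'b': node 6→7
i=8 'a': node 7→8  emit P1@[3:8]
i=9 'c': node 8→5 (fail-walked)  emit P6@[9:9]
i=10 'd': node 5→10 (fail-walked)
i=11 'd': node 10→13 (fail-walked)
i=12 'c': node 13→14  emit P0@[11:12],P3@[10:12],P6@[12:12]
i=13 'd': node 14→10 (fail-walked)
i=14 'c': node 10→2 (fail-walked)  emit P0@[13:14],P6@[14:14]
i=15 'c': node 2→9 (fail-walked)  emit P6@[15:15]
i=16 'e': node 9→15 (fail-walked)
i=17 'd': node 15→1 (fail-walked)
i=18 'e': node 1→17
i=19 'd': node 17→18
i=20 'b': node 18→19
i=21 'e': node 19→20  emit P5@[17:21]
i=22 'a': node 20→0 (fail-walked)
i=23 'd': node 0→1
i=24 'c': node 1→2  emit P0@[23:24],P6@[24:24]
i=25 'c': node 2→9 (fail-walked)  emit P6@[25:25]
i=26 'd': node 9→10
i=27 'c': node 10→2 (fail-walked)  emit P0@[26:27],P6@[27:27]
i=28 'a': node 2→0 (fail-walked)
i=29 'e': node 0→15
i=30 'c': node 15→9 (fail-walked)  emit P6@[30:30]
i=31 'b': node 9→3 (fail-walked)
i=32 'a': node 3→4
i=33 'd': node 4→1 (fail-walked)
i=34 'c': node 1→2  emit P0@[33:34],P6@[34:34]
i=35 'a': node 2→0 (fail-walked)
i=36 'c': node 0→9  emit P6@[36:36]
i=37 'd': node 9→10
i=38 'd': node 10→13 (fail-walked)
i=39 'c': node 13→14  emit P0@[38:39],P3@[37:39],P6@[39:39]
i=40 'e': node 14→15 (fail-walked)
i=41 'b': node 15→16  emit P4@[40:41]
i=42 'c': node 16→9 (fail-walked)  emit P6@[42:42]
i=43 'e': node 9→15 (fail-walked)
i=44 'a': node 15→0 (fail-walked)
i=45 'd': node 0→1
i=46 'd': node 1→13
i=47 'c': node 13→14  emit P0@[46:47],P3@[45:47],P6@[47:47]
i=48 'd': node 14→10 (fail-walked)
i=49 'a': node 10→0 (fail-walked)
i=50 'b': node 0→3
i=51 'c': node 3→9 (fail-walked)  emit P6@[51:51]
i=52 'd': node 9→10
i=53 'e': node 10→11
i=54 'e': node 11→12  emit P2@[51:54]
i=55 'e': node 12→15 (fail-walked)
i=56 'b': node 15→16  emit P4@[55:56]
i=57 'e': node 16→15 (fail-walked)
i=58 'b': node 15→16  emit P4@[57:58]
i=59 'd': node 16→1 (fail-walked)
i=60 'e': node 1→17
i=61 'e': node 17→15 (fail-walked)
i=62 'b': node 15→16  emit P4@[61:62]
i=63 'a': node 16→4 (fail-walked)
i=64 'c': node 4→5  emit P6@[64:64]
i=65 'c': node 5→6  emit P6@[65:65]
i=66 'b': node 6→7
i=67 'a': node 7→8  emit P1@[62:67]
i=68 'd': node 8→1 (fail-walked)
i=69 'b': node 1→3 (fail-walked)

Matches: [[5,6],[6,6],[8,1],[9,6],[12,0],[12,3],[12,6],[14,0],[14,6],[15,6],[21,5],[24,0],[24,6],[25,6],[27,0],[27,6],[30,6],[34,0],[34,6],[36,6],[39,0],[39,3],[39,6],[41,4],[42,6],[47,0],[47,3],[47,6],[51,6],[54,2],[56,4],[58,4],[62,4],[64,6],[65,6],[67,1]]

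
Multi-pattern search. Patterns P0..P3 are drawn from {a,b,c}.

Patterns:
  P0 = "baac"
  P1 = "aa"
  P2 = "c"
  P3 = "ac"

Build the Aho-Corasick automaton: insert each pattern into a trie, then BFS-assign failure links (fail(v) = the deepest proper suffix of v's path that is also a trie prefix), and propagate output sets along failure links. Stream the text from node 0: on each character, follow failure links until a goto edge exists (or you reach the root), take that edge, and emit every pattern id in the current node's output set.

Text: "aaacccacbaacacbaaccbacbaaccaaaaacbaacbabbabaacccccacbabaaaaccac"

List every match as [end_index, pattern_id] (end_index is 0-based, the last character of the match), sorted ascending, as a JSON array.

Construct AC machine:
Trie (insert patterns):
  n0 'ε': a→5 b→1 c→7
  n1 'b': a→2
  n2 'ba': a→3
  n3 'baa': c→4
  n4 'baac': ·  ←P0
  n5 'a': a→6 c→8
  n6 'aa': ·  ←P1
  n7 'c': ·  ←P2
  n8 'ac': ·  ←P3

BFS fail/out derivation:
  n1('b'): parent n0 fail=0; on 'b' 0 → fail=0;  out ∅∪∅=∅
  n5('a'): parent n0 fail=0; on 'a' 0 → fail=0;  out ∅∪∅=∅
  n7('c'): parent n0 fail=0; on 'c' 0 → fail=0;  out {2}∪∅={2}
  n2('ba'): parent n1 fail=0; on 'a' 0 → fail=5;  out ∅∪∅=∅
  n6('aa'): parent n5 fail=0; on 'a' 0 → fail=5;  out {1}∪∅={1}
  n8('ac'): parent n5 fail=0; on 'c' 0 → fail=7;  out {3}∪{2}={2,3}
  n3('baa'): parent n2 fail=5; on 'a' 5 → fail=6;  out ∅∪{1}={1}
  n4('baac'): parent n3 fail=6; on 'c' 6→5 → fail=8;  out {0}∪{2,3}={0,2,3}

Text stream:
pos 0 'a': at 5
pos 1 'a': at 6  → match P1@[0:1]
pos 2 'a': at 6 (fail-walked)  → match P1@[1:2]
pos 3 'c': at 8 (fail-walked)  → match P2@[3:3],P3@[2:3]
pos 4 'c': at 7 (fail-walked)  → match P2@[4:4]
pos 5 'c': at 7 (fail-walked)  → match P2@[5:5]
pos 6 'a': at 5 (fail-walked)
pos 7 'c': at 8  → match P2@[7:7],P3@[6:7]
pos 8 'b': at 1 (fail-walked)
pos 9 'a': at 2
pos 10 'a': at 3  → match P1@[9:10]
pos 11 'c': at 4  → match P0@[8:11],P2@[11:11],P3@[10:11]
pos 12 'a': at 5 (fail-walked)
pos 13 'c': at 8  → match P2@[13:13],P3@[12:13]
pos 14 'b': at 1 (fail-walked)
pos 15 'a': at 2
pos 16 'a': at 3  → match P1@[15:16]
pos 17 'c': at 4  → match P0@[14:17],P2@[17:17],P3@[16:17]
pos 18 'c': at 7 (fail-walked)  → match P2@[18:18]
pos 19 'b': at 1 (fail-walked)
pos 20 'a': at 2
pos 21 'c': at 8 (fail-walked)  → match P2@[21:21],P3@[20:21]
pos 22 'b': at 1 (fail-walked)
pos 23 'a': at 2
pos 24 'a': at 3  → match P1@[23:24]
pos 25 'c': at 4  → match P0@[22:25],P2@[25:25],P3@[24:25]
pos 26 'c': at 7 (fail-walked)  → match P2@[26:26]
pos 27 'a': at 5 (fail-walked)
pos 28 'a': at 6  → match P1@[27:28]
pos 29 'a': at 6 (fail-walked)  → match P1@[28:29]
pos 30 'a': at 6 (fail-walked)  → match P1@[29:30]
pos 31 'a': at 6 (fail-walked)  → match P1@[30:31]
pos 32 'c': at 8 (fail-walked)  → match P2@[32:32],P3@[31:32]
pos 33 'b': at 1 (fail-walked)
pos 34 'a': at 2
pos 35 'a': at 3  → match P1@[34:35]
pos 36 'c': at 4  → match P0@[33:36],P2@[36:36],P3@[35:36]
pos 37 'b': at 1 (fail-walked)
pos 38 'a': at 2
pos 39 'b': at 1 (fail-walked)
pos 40 'b': at 1 (fail-walked)
pos 41 'a': at 2
pos 42 'b': at 1 (fail-walked)
pos 43 'a': at 2
pos 44 'a': at 3  → match P1@[43:44]
pos 45 'c': at 4  → match P0@[42:45],P2@[45:45],P3@[44:45]
pos 46 'c': at 7 (fail-walked)  → match P2@[46:46]
pos 47 'c': at 7 (fail-walked)  → match P2@[47:47]
pos 48 'c': at 7 (fail-walked)  → match P2@[48:48]
pos 49 'c': at 7 (fail-walked)  → match P2@[49:49]
pos 50 'a': at 5 (fail-walked)
pos 51 'c': at 8  → match P2@[51:51],P3@[50:51]
pos 52 'b': at 1 (fail-walked)
pos 53 'a': at 2
pos 54 'b': at 1 (fail-walked)
pos 55 'a': at 2
pos 56 'a': at 3  → match P1@[55:56]
pos 57 'a': at 6 (fail-walked)  → match P1@[56:57]
pos 58 'a': at 6 (fail-walked)  → match P1@[57:58]
pos 59 'c': at 8 (fail-walked)  → match P2@[59:59],P3@[58:59]
pos 60 'c': at 7 (fail-walked)  → match P2@[60:60]
pos 61 'a': at 5 (fail-walked)
pos 62 'c': at 8  → match P2@[62:62],P3@[61:62]

Result: [[1,1],[2,1],[3,2],[3,3],[4,2],[5,2],[7,2],[7,3],[10,1],[11,0],[11,2],[11,3],[13,2],[13,3],[16,1],[17,0],[17,2],[17,3],[18,2],[21,2],[21,3],[24,1],[25,0],[25,2],[25,3],[26,2],[28,1],[29,1],[30,1],[31,1],[32,2],[32,3],[35,1],[36,0],[36,2],[36,3],[44,1],[45,0],[45,2],[45,3],[46,2],[47,2],[48,2],[49,2],[51,2],[51,3],[56,1],[57,1],[58,1],[59,2],[59,3],[60,2],[62,2],[62,3]]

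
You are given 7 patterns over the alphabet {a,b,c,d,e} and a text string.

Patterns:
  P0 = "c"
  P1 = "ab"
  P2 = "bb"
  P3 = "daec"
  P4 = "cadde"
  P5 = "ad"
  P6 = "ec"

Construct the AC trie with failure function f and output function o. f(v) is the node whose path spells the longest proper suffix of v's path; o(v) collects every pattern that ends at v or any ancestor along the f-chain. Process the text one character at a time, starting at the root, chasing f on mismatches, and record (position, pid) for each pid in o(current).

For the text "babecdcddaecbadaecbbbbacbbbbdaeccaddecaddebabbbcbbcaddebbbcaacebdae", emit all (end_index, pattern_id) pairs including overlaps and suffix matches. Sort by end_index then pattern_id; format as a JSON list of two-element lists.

Build automaton:
Trie (insert patterns):
  n0 'ε': a→2 b→4 c→1 d→6 e→15
  n1 'c': a→10  [P0 ends]
  n2 'a': b→3 d→14
  n3 'ab': ·  [P1 ends]
  n4 'b': b→5
  n5 'bb': ·  [P2 ends]
  n6 'd': a→7
  n7 'da': e→8
  n8 'dae': c→9
  n9 'daec': ·  [P3 ends]
  n10 'ca': d→11
  n11 'cad': d→12
  n12 'cadd': e→13
  n13 'cadde': ·  [P4 ends]
  n14 'ad': ·  [P5 ends]
  n15 'e': c→16
  n16 'ec': ·  [P6 ends]

BFS fail/out derivation:
  n1('c'): parent n0 fail=0; on 'c' 0 → fail=0;  out {0}∪∅={0}
  n2('a'): parent n0 fail=0; on 'a' 0 → fail=0;  out ∅∪∅=∅
  n4('b'): parent n0 fail=0; on 'b' 0 → fail=0;  out ∅∪∅=∅
  n6('d'): parent n0 fail=0; on 'd' 0 → fail=0;  out ∅∪∅=∅
  n15('e'): parent n0 fail=0; on 'e' 0 → fail=0;  out ∅∪∅=∅
  n3('ab'): parent n2 fail=0; on 'b' 0 → fail=4;  out {1}∪∅={1}
  n5('bb'): parent n4 fail=0; on 'b' 0 → fail=4;  out {2}∪∅={2}
  n7('da'): parent n6 fail=0; on 'a' 0 → fail=2;  out ∅∪∅=∅
  n10('ca'): parent n1 fail=0; on 'a' 0 → fail=2;  out ∅∪∅=∅
  n14('ad'): parent n2 fail=0; on 'd' 0 → fail=6;  out {5}∪∅={5}
  n16('ec'): parent n15 fail=0; on 'c' 0 → fail=1;  out {6}∪{0}={0,6}
  n8('dae'): parent n7 fail=2; on 'e' 2→0 → fail=15;  out ∅∪∅=∅
  n11('cad'): parent n10 fail=2; on 'd' 2 → fail=14;  out ∅∪{5}={5}
  n9('daec'): parent n8 fail=15; on 'c' 15 → fail=16;  out {3}∪{0,6}={0,3,6}
  n12('cadd'): parent n11 fail=14; on 'd' 14→6→0 → fail=6;  out ∅∪∅=∅
  n13('cadde'): parent n12 fail=6; on 'e' 6→0 → fail=15;  out {4}∪∅={4}

Run:
pos 0 'b': at 4
pos 1 'a': at 2 (fail-walked)
pos 2 'b': at 3  ** P1@[1:2]
pos 3 'e': at 15 (fail-walked)
pos 4 'c': at 16  ** P0@[4:4],P6@[3:4]
pos 5 'd': at 6 (fail-walked)
pos 6 'c': at 1 (fail-walked)  ** P0@[6:6]
pos 7 'd': at 6 (fail-walked)
pos 8 'd': at 6 (fail-walked)
pos 9 'a': at 7
pos 10 'e': at 8
pos 11 'c': at 9  ** P0@[11:11],P3@[8:11],P6@[10:11]
pos 12 'b': at 4 (fail-walked)
pos 13 'a': at 2 (fail-walked)
pos 14 'd': at 14  ** P5@[13:14]
pos 15 'a': at 7 (fail-walked)
pos 16 'e': at 8
pos 17 'c': at 9  ** P0@[17:17],P3@[14:17],P6@[16:17]
pos 18 'b': at 4 (fail-walked)
pos 19 'b': at 5  ** P2@[18:19]
pos 20 'b': at 5 (fail-walked)  ** P2@[19:20]
pos 21 'b': at 5 (fail-walked)  ** P2@[20:21]
pos 22 'a': at 2 (fail-walked)
pos 23 'c': at 1 (fail-walked)  ** P0@[23:23]
pos 24 'b': at 4 (fail-walked)
pos 25 'b': at 5  ** P2@[24:25]
pos 26 'b': at 5 (fail-walked)  ** P2@[25:26]
pos 27 'b': at 5 (fail-walked)  ** P2@[26:27]
pos 28 'd': at 6 (fail-walked)
pos 29 'a': at 7
pos 30 'e': at 8
pos 31 'c': at 9  ** P0@[31:31],P3@[28:31],P6@[30:31]
pos 32 'c': at 1 (fail-walked)  ** P0@[32:32]
pos 33 'a': at 10
pos 34 'd': at 11  ** P5@[33:34]
pos 35 'd': at 12
pos 36 'e': at 13  ** P4@[32:36]
pos 37 'c': at 16 (fail-walked)  ** P0@[37:37],P6@[36:37]
pos 38 'a': at 10 (fail-walked)
pos 39 'd': at 11  ** P5@[38:39]
pos 40 'd': at 12
pos 41 'e': at 13  ** P4@[37:41]
pos 42 'b': at 4 (fail-walked)
pos 43 'a': at 2 (fail-walked)
pos 44 'b': at 3  ** P1@[43:44]
pos 45 'b': at 5 (fail-walked)  ** P2@[44:45]
pos 46 'b': at 5 (fail-walked)  ** P2@[45:46]
pos 47 'c': at 1 (fail-walked)  ** P0@[47:47]
pos 48 'b': at 4 (fail-walked)
pos 49 'b': at 5  ** P2@[48:49]
pos 50 'c': at 1 (fail-walked)  ** P0@[50:50]
pos 51 'a': at 10
pos 52 'd': at 11  ** P5@[51:52]
pos 53 'd': at 12
pos 54 'e': at 13  ** P4@[50:54]
pos 55 'b': at 4 (fail-walked)
pos 56 'b': at 5  ** P2@[55:56]
pos 57 'b': at 5 (fail-walked)  ** P2@[56:57]
pos 58 'c': at 1 (fail-walked)  ** P0@[58:58]
pos 59 'a': at 10
pos 60 'a': at 2 (fail-walked)
pos 61 'c': at 1 (fail-walked)  ** P0@[61:61]
pos 62 'e': at 15 (fail-walked)
pos 63 'b': at 4 (fail-walked)
pos 64 'd': at 6 (fail-walked)
pos 65 'a': at 7
pos 66 'e': at 8

All matches (sorted): [[2,1],[4,0],[4,6],[6,0],[11,0],[11,3],[11,6],[14,5],[17,0],[17,3],[17,6],[19,2],[20,2],[21,2],[23,0],[25,2],[26,2],[27,2],[31,0],[31,3],[31,6],[32,0],[34,5],[36,4],[37,0],[37,6],[39,5],[41,4],[44,1],[45,2],[46,2],[47,0],[49,2],[50,0],[52,5],[54,4],[56,2],[57,2],[58,0],[61,0]]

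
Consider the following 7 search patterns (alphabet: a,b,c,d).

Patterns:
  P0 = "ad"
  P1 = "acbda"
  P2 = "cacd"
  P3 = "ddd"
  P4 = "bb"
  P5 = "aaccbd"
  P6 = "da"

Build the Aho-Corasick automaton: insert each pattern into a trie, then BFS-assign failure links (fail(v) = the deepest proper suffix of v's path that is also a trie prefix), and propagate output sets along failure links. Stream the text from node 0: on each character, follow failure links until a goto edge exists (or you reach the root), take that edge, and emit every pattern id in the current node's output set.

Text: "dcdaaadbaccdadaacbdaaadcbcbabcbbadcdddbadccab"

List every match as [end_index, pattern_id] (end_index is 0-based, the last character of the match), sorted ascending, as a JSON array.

Construct AC machine:
Trie nodes:
  0='ε' goto a→1 b→14 c→7 d→11
  1='a' goto a→16 c→3 d→2
  2='ad' goto ·  [P0 ends]
  3='ac' goto b→4
  4='acb' goto d→5
  5='acbd' goto a→6
  6='acbda' goto ·  [P1 ends]
  7='c' goto a→8
  8='ca' goto c→9
  9='cac' goto d→10
  10='cacd' goto ·  [P2 ends]
  11='d' goto a→21 d→12
  12='dd' goto d→13
  13='ddd' goto ·  [P3 ends]
  14='b' goto b→15
  15='bb' goto ·  [P4 ends]
  16='aa' goto c→17
  17='aac' goto c→18
  18='aacc' goto b→19
  19='aaccb' goto d→20
  20='aaccbd' goto ·  [P5 ends]
  21='da' goto ·  [P6 ends]

BFS fail/out derivation:
  n1('a'): parent n0 fail=0; on 'a' 0 → fail=0;  out ∅∪∅=∅
  n7('c'): parent n0 fail=0; on 'c' 0 → fail=0;  out ∅∪∅=∅
  n11('d'): parent n0 fail=0; on 'd' 0 → fail=0;  out ∅∪∅=∅
  n14('b'): parent n0 fail=0; on 'b' 0 → fail=0;  out ∅∪∅=∅
  n2('ad'): parent n1 fail=0; on 'd' 0 → fail=11;  out {0}∪∅={0}
  n3('ac'): parent n1 fail=0; on 'c' 0 → fail=7;  out ∅∪∅=∅
  n8('ca'): parent n7 fail=0; on 'a' 0 → fail=1;  out ∅∪∅=∅
  n12('dd'): parent n11 fail=0; on 'd' 0 → fail=11;  out ∅∪∅=∅
  n15('bb'): parent n14 fail=0; on 'b' 0 → fail=14;  out {4}∪∅={4}
  n16('aa'): parent n1 fail=0; on 'a' 0 → fail=1;  out ∅∪∅=∅
  n21('da'): parent n11 fail=0; on 'a' 0 → fail=1;  out {6}∪∅={6}
  n4('acb'): parent n3 fail=7; on 'b' 7→0 → fail=14;  out ∅∪∅=∅
  n9('cac'): parent n8 fail=1; on 'c' 1 → fail=3;  out ∅∪∅=∅
  n13('ddd'): parent n12 fail=11; on 'd' 11 → fail=12;  out {3}∪∅={3}
  n17('aac'): parent n16 fail=1; on 'c' 1 → fail=3;  out ∅∪∅=∅
  n5('acbd'): parent n4 fail=14; on 'd' 14→0 → fail=11;  out ∅∪∅=∅
  n10('cacd'): parent n9 fail=3; on 'd' 3→7→0 → fail=11;  out {2}∪∅={2}
  n18('aacc'): parent n17 fail=3; on 'c' 3→7→0 → fail=7;  out ∅∪∅=∅
  n6('acbda'): parent n5 fail=11; on 'a' 11 → fail=21;  out {1}∪{6}={1,6}
  n19('aaccb'): parent n18 fail=7; on 'b' 7→0 → fail=14;  out ∅∪∅=∅
  n20('aaccbd'): parent n19 fail=14; on 'd' 14→0 → fail=11;  out {5}∪∅={5}

Text stream:
[0] read 'd'  n0⇒n11
[1] read 'c'  n11⇒n7 ·f
[2] read 'd'  n7⇒n11 ·f
[3] read 'a'  n11⇒n21  emit P6@[2:3]
[4] read 'a'  n21⇒n16 ·f
[5] read 'a'  n16⇒n16 ·f
[6] read 'd'  n16⇒n2 ·f  emit P0@[5:6]
[7] read 'b'  n2⇒n14 ·f
[8] read 'a'  n14⇒n1 ·f
[9] read 'c'  n1⇒n3
[10] read 'c'  n3⇒n7 ·f
[11] read 'd'  n7⇒n11 ·f
[12] read 'a'  n11⇒n21  emit P6@[11:12]
[13] read 'd'  n21⇒n2 ·f  emit P0@[12:13]
[14] read 'a'  n2⇒n21 ·f  emit P6@[13:14]
[15] read 'a'  n21⇒n16 ·f
[16] read 'c'  n16⇒n17
[17] read 'b'  n17⇒n4 ·f
[18] read 'd'  n4⇒n5
[19] read 'a'  n5⇒n6  emit P1@[15:19],P6@[18:19]
[20] read 'a'  n6⇒n16 ·f
[21] read 'a'  n16⇒n16 ·f
[22] read 'd'  n16⇒n2 ·f  emit P0@[21:22]
[23] read 'c'  n2⇒n7 ·f
[24] read 'b'  n7⇒n14 ·f
[25] read 'c'  n14⇒n7 ·f
[26] read 'b'  n7⇒n14 ·f
[27] read 'a'  n14⇒n1 ·f
[28] read 'b'  n1⇒n14 ·f
[29] read 'c'  n14⇒n7 ·f
[30] read 'b'  n7⇒n14 ·f
[31] read 'b'  n14⇒n15  emit P4@[30:31]
[32] read 'a'  n15⇒n1 ·f
[33] read 'd'  n1⇒n2  emit P0@[32:33]
[34] read 'c'  n2⇒n7 ·f
[35] read 'd'  n7⇒n11 ·f
[36] read 'd'  n11⇒n12
[37] read 'd'  n12⇒n13  emit P3@[35:37]
[38] read 'b'  n13⇒n14 ·f
[39] read 'a'  n14⇒n1 ·f
[40] read 'd'  n1⇒n2  emit P0@[39:40]
[41] read 'c'  n2⇒n7 ·f
[42] read 'c'  n7⇒n7 ·f
[43] read 'a'  n7⇒n8
[44] read 'b'  n8⇒n14 ·f

All matches (sorted): [[3,6],[6,0],[12,6],[13,0],[14,6],[19,1],[19,6],[22,0],[31,4],[33,0],[37,3],[40,0]]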